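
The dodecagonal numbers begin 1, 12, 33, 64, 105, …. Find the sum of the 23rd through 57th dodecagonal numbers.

292250

Σ i(5i−4) = 5Σi² − 4Σi over i = 23..57.
Σi = 1653 − 253 = 1400 and Σi² = 63365 − 3795 = 59570.
5·59570 − 4·1400 = 292250.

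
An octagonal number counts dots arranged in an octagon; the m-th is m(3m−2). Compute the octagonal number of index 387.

448533

The 387th octagonal number is n(3n−2) with n = 387.
387·(3·387 − 2) = 387·1159 = 448533.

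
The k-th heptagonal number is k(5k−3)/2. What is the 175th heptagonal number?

The 175th heptagonal number is n(5n−3)/2 with n = 175.
175·(5·175 − 3)/2 = 175·872/2 = 175·436 = 76300.

76300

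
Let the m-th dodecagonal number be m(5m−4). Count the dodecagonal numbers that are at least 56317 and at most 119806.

The n-th dodecagonal number is n(5n−4).
Smallest index with value ≥ 56317: n = 107 (giving 56817).
Largest index with value ≤ 119806: n = 155 (giving 119505).
Indices 107 through 155: 49 terms.

49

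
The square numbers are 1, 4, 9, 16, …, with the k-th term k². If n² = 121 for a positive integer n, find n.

We need n² = 121, so n = √121 = 11.

11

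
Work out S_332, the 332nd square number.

332² = 110224.

110224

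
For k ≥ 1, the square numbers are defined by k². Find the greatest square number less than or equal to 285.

Solve n² ≤ 285 for integer n.
n = 16 gives 256 ≤ 285, while n = 17 gives 289 > 285; so the answer is 256.

256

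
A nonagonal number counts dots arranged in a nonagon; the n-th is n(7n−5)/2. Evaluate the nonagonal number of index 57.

11229

The 57th nonagonal number is n(7n−5)/2 with n = 57.
57·(7·57 − 5)/2 = 57·394/2 = 57·197 = 11229.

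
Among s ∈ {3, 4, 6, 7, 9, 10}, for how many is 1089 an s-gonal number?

2

s = 3: P(3, 46) = 1081 and P(3, 47) = 1128; 1089 is not s-gonal.
s = 4: P(4, 33) = 1089. ✓
s = 6: P(6, 23) = 1035 and P(6, 24) = 1128; 1089 is not s-gonal.
s = 7: P(7, 21) = 1071 and P(7, 22) = 1177; 1089 is not s-gonal.
s = 9: P(9, 18) = 1089. ✓
s = 10: P(10, 16) = 976 and P(10, 17) = 1105; 1089 is not s-gonal.
Hits: s ∈ {4, 9} → 2.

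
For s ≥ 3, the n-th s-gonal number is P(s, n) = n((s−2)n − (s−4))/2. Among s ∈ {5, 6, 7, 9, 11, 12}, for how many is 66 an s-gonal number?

1

s = 5: P(5, 6) = 51 and P(5, 7) = 70; 66 is not s-gonal.
s = 6: P(6, 6) = 66. ✓
s = 7: P(7, 5) = 55 and P(7, 6) = 81; 66 is not s-gonal.
s = 9: P(9, 4) = 46 and P(9, 5) = 75; 66 is not s-gonal.
s = 11: P(11, 4) = 58 and P(11, 5) = 95; 66 is not s-gonal.
s = 12: P(12, 4) = 64 and P(12, 5) = 105; 66 is not s-gonal.
Hits: s ∈ {6} → 1.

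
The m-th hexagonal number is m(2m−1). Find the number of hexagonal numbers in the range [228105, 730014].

The n-th hexagonal number is n(2n−1).
Smallest index with value ≥ 228105: n = 338 (giving 228150).
Largest index with value ≤ 730014: n = 604 (giving 729028).
Indices 338 through 604: 267 terms.

267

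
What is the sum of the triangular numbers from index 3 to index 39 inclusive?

Σ i(i+1)/2 = (Σi² + Σi) / 2 over i = 3..39.
Σi = 780 − 3 = 777 and Σi² = 20540 − 5 = 20535.
(1·20535 + 1·777) / 2 = 21312/2 = 10656.

10656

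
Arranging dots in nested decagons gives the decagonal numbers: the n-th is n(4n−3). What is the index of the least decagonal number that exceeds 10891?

Solve n(4n−3) > 10891 for integer n.
The largest n with value ≤ 10891 is 52 (since 10660 ≤ 10891 < 11077), so the first above is n = 53, value 11077.

53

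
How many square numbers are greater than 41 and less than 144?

The n-th square number is n².
Smallest index with value > 41: n = 7 (giving 49).
Largest index with value < 144: n = 11 (giving 121).
Indices 7 through 11: 5 terms.

5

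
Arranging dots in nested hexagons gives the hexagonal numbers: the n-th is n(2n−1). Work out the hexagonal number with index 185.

The 185th hexagonal number is n(2n−1) with n = 185.
185·(2·185 − 1) = 185·369 = 68265.

68265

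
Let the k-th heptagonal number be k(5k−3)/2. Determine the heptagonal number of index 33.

The 33rd heptagonal number is n(5n−3)/2 with n = 33.
33·(5·33 − 3)/2 = 33·162/2 = 33·81 = 2673.

2673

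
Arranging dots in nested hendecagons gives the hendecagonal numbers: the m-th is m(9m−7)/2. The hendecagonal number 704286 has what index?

Set n(9n−7)/2 = 704286, giving 9n² − 7n − 1408572 = 0.
So n = (7 + 7121) / 18 = 7128/18 = 396.
Check: 396·(9·396 − 7)/2 = 704286. ✓

396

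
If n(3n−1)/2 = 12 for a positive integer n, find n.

3

Set n(3n−1)/2 = 12, giving 3n² − n − 24 = 0.
The discriminant is 1 + 24·12 = 289, and √289 = 17.
So n = (1 + 17) / 6 = 18/6 = 3.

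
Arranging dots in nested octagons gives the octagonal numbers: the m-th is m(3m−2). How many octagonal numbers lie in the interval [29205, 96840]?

The n-th octagonal number is n(3n−2).
Smallest index with value ≥ 29205: n = 99 (giving 29205).
Largest index with value ≤ 96840: n = 180 (giving 96840).
Indices 99 through 180: 82 terms.

82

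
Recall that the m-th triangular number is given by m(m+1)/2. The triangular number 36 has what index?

Set n(n+1)/2 = 36, giving n² + n − 72 = 0.
The discriminant is 1 + 8·36 = 289, and √289 = 17.
So n = (-1 + 17) / 2 = 16/2 = 8.
Check: 8·9/2 = 36. ✓

8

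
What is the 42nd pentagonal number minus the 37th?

590

42·(3·42 − 1)/2 = 2625 and 37·(3·37 − 1)/2 = 2035.
Difference: 2625 − 2035 = 590.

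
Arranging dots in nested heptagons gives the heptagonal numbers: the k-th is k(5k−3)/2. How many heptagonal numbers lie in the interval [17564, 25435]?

The n-th heptagonal number is n(5n−3)/2.
Smallest index with value ≥ 17564: n = 85 (giving 17935).
Largest index with value ≤ 25435: n = 101 (giving 25351).
Indices 85 through 101: 17 terms.

17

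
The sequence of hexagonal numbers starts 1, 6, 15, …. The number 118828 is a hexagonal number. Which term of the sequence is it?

244

Set n(2n−1) = 118828, giving 2n² − n − 118828 = 0.
The discriminant is 1 + 8·118828 = 950625, and √950625 = 975.
So n = (1 + 975) / 4 = 976/4 = 244.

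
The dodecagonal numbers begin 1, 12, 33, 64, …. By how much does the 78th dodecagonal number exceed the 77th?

Consecutive dodecagonal numbers differ by 10n − 9: here 10·78 − 9 = 771.

771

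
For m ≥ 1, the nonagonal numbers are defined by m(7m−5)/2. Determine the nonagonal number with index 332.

384954

The 332nd nonagonal number is n(7n−5)/2 with n = 332.
332·(7·332 − 5)/2 = 332·2319/2 = 384954.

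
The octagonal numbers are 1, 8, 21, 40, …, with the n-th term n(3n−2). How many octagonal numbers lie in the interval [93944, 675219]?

The n-th octagonal number is n(3n−2).
Smallest index with value ≥ 93944: n = 178 (giving 94696).
Largest index with value ≤ 675219: n = 474 (giving 673080).
Indices 178 through 474: 297 terms.

297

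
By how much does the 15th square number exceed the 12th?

81

15² = 225 and 12² = 144.
Difference: 225 − 144 = 81.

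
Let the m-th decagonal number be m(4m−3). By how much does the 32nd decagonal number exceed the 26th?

1374

32·(4·32 − 3) = 4000 and 26·(4·26 − 3) = 2626.
Difference: 4000 − 2626 = 1374.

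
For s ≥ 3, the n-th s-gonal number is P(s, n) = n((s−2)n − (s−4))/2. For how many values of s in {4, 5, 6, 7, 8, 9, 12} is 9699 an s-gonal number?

s = 4: P(4, 98) = 9604 and P(4, 99) = 9801; 9699 is not s-gonal.
s = 5: P(5, 80) = 9560 and P(5, 81) = 9801; 9699 is not s-gonal.
s = 6: P(6, 69) = 9453 and P(6, 70) = 9730; 9699 is not s-gonal.
s = 7: P(7, 62) = 9517 and P(7, 63) = 9828; 9699 is not s-gonal.
s = 8: P(8, 57) = 9633 and P(8, 58) = 9976; 9699 is not s-gonal.
s = 9: P(9, 53) = 9699. ✓
s = 12: P(12, 44) = 9504 and P(12, 45) = 9945; 9699 is not s-gonal.
Hits: s ∈ {9} → 1.

1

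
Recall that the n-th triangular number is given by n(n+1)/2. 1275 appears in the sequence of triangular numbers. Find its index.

50

Set n(n+1)/2 = 1275, giving n² + n − 2550 = 0.
The discriminant is 1 + 8·1275 = 10201, and √10201 = 101.
So n = (-1 + 101) / 2 = 100/2 = 50.
Check: 50·51/2 = 1275. ✓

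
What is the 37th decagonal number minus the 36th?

Consecutive decagonal numbers differ by 8n − 7: here 8·37 − 7 = 289.

289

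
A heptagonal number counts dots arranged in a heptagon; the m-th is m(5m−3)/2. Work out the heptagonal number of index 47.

5452

The 47th heptagonal number is n(5n−3)/2 with n = 47.
47·(5·47 − 3)/2 = 47·232/2 = 47·116 = 5452.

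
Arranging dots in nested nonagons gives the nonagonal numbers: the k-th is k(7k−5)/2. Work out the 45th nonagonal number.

The 45th nonagonal number is n(7n−5)/2 with n = 45.
45·(7·45 − 5)/2 = 45·310/2 = 45·155 = 6975.

6975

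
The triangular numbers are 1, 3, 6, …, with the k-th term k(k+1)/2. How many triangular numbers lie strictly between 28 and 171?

The n-th triangular number is n(n+1)/2.
Smallest index with value > 28: n = 8 (giving 36).
Largest index with value < 171: n = 17 (giving 153).
Indices 8 through 17: 10 terms.

10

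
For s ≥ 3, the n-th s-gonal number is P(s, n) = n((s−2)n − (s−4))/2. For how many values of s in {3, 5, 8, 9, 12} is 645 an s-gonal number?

s = 3: P(3, 35) = 630 and P(3, 36) = 666; 645 is not s-gonal.
s = 5: P(5, 20) = 590 and P(5, 21) = 651; 645 is not s-gonal.
s = 8: P(8, 15) = 645. ✓
s = 9: P(9, 13) = 559 and P(9, 14) = 651; 645 is not s-gonal.
s = 12: P(12, 11) = 561 and P(12, 12) = 672; 645 is not s-gonal.
Hits: s ∈ {8} → 1.

1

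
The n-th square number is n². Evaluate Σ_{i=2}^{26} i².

Σ_{i=2}^{26} i² = 6201 − 1 = 6200.

6200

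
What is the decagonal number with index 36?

36·(4·36 − 3) = 36·141 = 5076.

5076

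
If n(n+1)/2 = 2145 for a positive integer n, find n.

Set n(n+1)/2 = 2145, giving n² + n − 4290 = 0.
The discriminant is 1 + 8·2145 = 17161, and √17161 = 131.
So n = (-1 + 131) / 2 = 130/2 = 65.

65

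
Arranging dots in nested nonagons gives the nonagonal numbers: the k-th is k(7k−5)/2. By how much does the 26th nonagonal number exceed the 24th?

26·(7·26 − 5)/2 = 2301 and 24·(7·24 − 5)/2 = 1956.
Difference: 2301 − 1956 = 345.

345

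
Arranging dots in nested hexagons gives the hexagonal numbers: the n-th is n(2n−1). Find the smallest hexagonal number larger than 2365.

Solve n(2n−1) > 2365 for integer n.
The largest n with value ≤ 2365 is 34 (since 2278 ≤ 2365 < 2415), so the first above is n = 35, value 2415.

2415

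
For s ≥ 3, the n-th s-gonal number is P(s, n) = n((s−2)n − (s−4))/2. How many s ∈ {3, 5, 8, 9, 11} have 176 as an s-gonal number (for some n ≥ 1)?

s = 3: P(3, 18) = 171 and P(3, 19) = 190; 176 is not s-gonal.
s = 5: P(5, 11) = 176. ✓
s = 8: P(8, 8) = 176. ✓
s = 9: P(9, 7) = 154 and P(9, 8) = 204; 176 is not s-gonal.
s = 11: P(11, 6) = 141 and P(11, 7) = 196; 176 is not s-gonal.
Hits: s ∈ {5, 8} → 2.

2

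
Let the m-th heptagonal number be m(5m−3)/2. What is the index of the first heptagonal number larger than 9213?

Solve n(5n−3)/2 > 9213 for integer n.
The largest n with value ≤ 9213 is 61 (since 9211 ≤ 9213 < 9517), so the first above is n = 62, value 9517.

62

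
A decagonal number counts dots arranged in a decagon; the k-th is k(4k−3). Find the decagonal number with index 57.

The 57th decagonal number is n(4n−3) with n = 57.
57·(4·57 − 3) = 57·225 = 12825.

12825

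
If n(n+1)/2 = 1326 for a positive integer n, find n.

Set n(n+1)/2 = 1326, giving n² + n − 2652 = 0.
So n = (-1 + 103) / 2 = 102/2 = 51.
Check: 51·52/2 = 1326. ✓

51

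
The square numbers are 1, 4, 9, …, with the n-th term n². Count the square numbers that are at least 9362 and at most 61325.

151

The n-th square number is n².
Smallest index with value ≥ 9362: n = 97 (giving 9409).
Largest index with value ≤ 61325: n = 247 (giving 61009).
Indices 97 through 247: 151 terms.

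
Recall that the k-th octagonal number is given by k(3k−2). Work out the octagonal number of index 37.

37·(3·37 − 2) = 37·109 = 4033.

4033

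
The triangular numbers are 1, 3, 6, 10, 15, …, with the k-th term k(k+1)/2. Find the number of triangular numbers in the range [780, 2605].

33

The n-th triangular number is n(n+1)/2.
Smallest index with value ≥ 780: n = 39 (giving 780).
Largest index with value ≤ 2605: n = 71 (giving 2556).
Indices 39 through 71: 33 terms.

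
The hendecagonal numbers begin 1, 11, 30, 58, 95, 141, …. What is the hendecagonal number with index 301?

The 301st hendecagonal number is n(9n−7)/2 with n = 301.
301·(9·301 − 7)/2 = 301·2702/2 = 301·1351 = 406651.

406651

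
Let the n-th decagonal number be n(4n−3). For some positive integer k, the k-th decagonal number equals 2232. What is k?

24

Set n(4n−3) = 2232, giving 4n² − 3n − 2232 = 0.
So n = (3 + 189) / 8 = 192/8 = 24.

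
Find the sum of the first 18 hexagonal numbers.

Σ i(2i−1) = 2Σi² − Σi over i = 1..18.
Σi = 171 and Σi² = 2109.
2·2109 − 1·171 = 4047.

4047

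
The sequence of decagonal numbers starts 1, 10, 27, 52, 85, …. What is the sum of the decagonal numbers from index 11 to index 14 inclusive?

Σ i(4i−3) = 4Σi² − 3Σi over i = 11..14.
Σi = 105 − 55 = 50 and Σi² = 1015 − 385 = 630.
4·630 − 3·50 = 2370.

2370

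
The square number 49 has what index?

7

We need n² = 49, so n = √49 = 7.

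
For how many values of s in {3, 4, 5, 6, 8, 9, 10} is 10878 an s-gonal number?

2

s = 3: P(3, 147) = 10878. ✓
s = 4: P(4, 104) = 10816 and P(4, 105) = 11025; 10878 is not s-gonal.
s = 5: P(5, 85) = 10795 and P(5, 86) = 11051; 10878 is not s-gonal.
s = 6: P(6, 74) = 10878. ✓
s = 8: P(8, 60) = 10680 and P(8, 61) = 11041; 10878 is not s-gonal.
s = 9: P(9, 56) = 10836 and P(9, 57) = 11229; 10878 is not s-gonal.
s = 10: P(10, 52) = 10660 and P(10, 53) = 11077; 10878 is not s-gonal.
Hits: s ∈ {3, 6} → 2.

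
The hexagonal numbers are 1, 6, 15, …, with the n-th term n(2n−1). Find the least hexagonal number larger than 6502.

6670

Solve n(2n−1) > 6502 for integer n.
The largest n with value ≤ 6502 is 57 (since 6441 ≤ 6502 < 6670), so the first above is n = 58, value 6670.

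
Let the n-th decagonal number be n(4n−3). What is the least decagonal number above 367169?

368752

Solve n(4n−3) > 367169 for integer n.
The largest n with value ≤ 367169 is 303 (since 366327 ≤ 367169 < 368752), so the first above is n = 304, value 368752.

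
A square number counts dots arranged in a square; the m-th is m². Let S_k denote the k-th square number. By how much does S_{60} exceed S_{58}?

60² = 3600 and 58² = 3364.
Difference: 3600 − 3364 = 236.

236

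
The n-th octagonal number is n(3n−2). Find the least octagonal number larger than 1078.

1160

Solve n(3n−2) > 1078 for integer n.
The largest n with value ≤ 1078 is 19 (since 1045 ≤ 1078 < 1160), so the first above is n = 20, value 1160.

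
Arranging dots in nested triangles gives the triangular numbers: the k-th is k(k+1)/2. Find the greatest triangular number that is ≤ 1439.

Solve n(n+1)/2 ≤ 1439 for integer n.
n = 53 gives 1431 ≤ 1439, while n = 54 gives 1485 > 1439; so the answer is 1431.

1431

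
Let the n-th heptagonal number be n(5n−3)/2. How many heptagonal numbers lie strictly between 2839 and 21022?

The n-th heptagonal number is n(5n−3)/2.
Smallest index with value > 2839: n = 35 (giving 3010).
Largest index with value < 21022: n = 91 (giving 20566).
Indices 35 through 91: 57 terms.

57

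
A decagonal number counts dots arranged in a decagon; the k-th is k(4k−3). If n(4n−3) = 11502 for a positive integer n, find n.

54

Set n(4n−3) = 11502, giving 4n² − 3n − 11502 = 0.
The discriminant is 9 + 16·11502 = 184041, and √184041 = 429.
So n = (3 + 429) / 8 = 432/8 = 54.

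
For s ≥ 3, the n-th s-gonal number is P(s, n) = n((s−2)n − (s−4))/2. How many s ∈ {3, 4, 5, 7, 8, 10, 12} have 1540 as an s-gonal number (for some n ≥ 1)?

s = 3: P(3, 55) = 1540. ✓
s = 4: P(4, 39) = 1521 and P(4, 40) = 1600; 1540 is not s-gonal.
s = 5: P(5, 32) = 1520 and P(5, 33) = 1617; 1540 is not s-gonal.
s = 7: P(7, 25) = 1525 and P(7, 26) = 1651; 1540 is not s-gonal.
s = 8: P(8, 22) = 1408 and P(8, 23) = 1541; 1540 is not s-gonal.
s = 10: P(10, 20) = 1540. ✓
s = 12: P(12, 17) = 1377 and P(12, 18) = 1548; 1540 is not s-gonal.
Hits: s ∈ {3, 10} → 2.

2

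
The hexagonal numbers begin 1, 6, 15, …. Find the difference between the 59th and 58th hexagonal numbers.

Consecutive hexagonal numbers differ by 4n − 3: here 4·59 − 3 = 233.

233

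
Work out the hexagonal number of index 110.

The 110th hexagonal number is n(2n−1) with n = 110.
110·(2·110 − 1) = 110·219 = 24090.

24090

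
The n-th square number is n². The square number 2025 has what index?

45

We need n² = 2025, so n = √2025 = 45.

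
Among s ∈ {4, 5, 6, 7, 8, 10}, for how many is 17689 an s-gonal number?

s = 4: P(4, 133) = 17689. ✓
s = 5: P(5, 108) = 17442 and P(5, 109) = 17767; 17689 is not s-gonal.
s = 6: P(6, 94) = 17578 and P(6, 95) = 17955; 17689 is not s-gonal.
s = 7: P(7, 84) = 17514 and P(7, 85) = 17935; 17689 is not s-gonal.
s = 8: P(8, 77) = 17633 and P(8, 78) = 18096; 17689 is not s-gonal.
s = 10: P(10, 66) = 17226 and P(10, 67) = 17755; 17689 is not s-gonal.
Hits: s ∈ {4} → 1.

1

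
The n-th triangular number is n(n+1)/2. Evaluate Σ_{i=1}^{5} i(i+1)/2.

Σ i(i+1)/2 = (Σi² + Σi) / 2 over i = 1..5.
Σi = 15 and Σi² = 55.
(1·55 + 1·15) / 2 = 70/2 = 35.

35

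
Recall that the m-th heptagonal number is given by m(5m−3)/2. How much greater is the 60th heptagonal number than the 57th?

873

60·(5·60 − 3)/2 = 8910 and 57·(5·57 − 3)/2 = 8037.
Difference: 8910 − 8037 = 873.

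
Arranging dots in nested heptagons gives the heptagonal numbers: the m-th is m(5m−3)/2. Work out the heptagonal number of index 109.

The 109th heptagonal number is n(5n−3)/2 with n = 109.
109·(5·109 − 3)/2 = 109·542/2 = 109·271 = 29539.

29539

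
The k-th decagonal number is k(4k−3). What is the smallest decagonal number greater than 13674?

Solve n(4n−3) > 13674 for integer n.
The largest n with value ≤ 13674 is 58 (since 13282 ≤ 13674 < 13747), so the first above is n = 59, value 13747.

13747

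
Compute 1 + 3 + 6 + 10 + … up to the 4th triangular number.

20

Σ i(i+1)/2 = (Σi² + Σi) / 2 over i = 1..4.
Σi = 10 and Σi² = 30.
(1·30 + 1·10) / 2 = 40/2 = 20.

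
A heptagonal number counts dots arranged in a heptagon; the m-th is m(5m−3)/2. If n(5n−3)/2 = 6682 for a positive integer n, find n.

Set n(5n−3)/2 = 6682, giving 5n² − 3n − 13364 = 0.
So n = (3 + 517) / 10 = 520/10 = 52.

52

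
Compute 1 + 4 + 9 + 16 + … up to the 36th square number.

16206

Σ_{i=1}^{36} i² = 36·37·73/6 = 16206.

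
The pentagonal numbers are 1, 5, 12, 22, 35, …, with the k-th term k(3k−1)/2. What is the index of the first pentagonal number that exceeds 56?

7

Solve n(3n−1)/2 > 56 for integer n.
The largest n with value ≤ 56 is 6 (since 51 ≤ 56 < 70), so the first above is n = 7, value 70.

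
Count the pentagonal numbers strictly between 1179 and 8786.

48

The n-th pentagonal number is n(3n−1)/2.
Smallest index with value > 1179: n = 29 (giving 1247).
Largest index with value < 8786: n = 76 (giving 8626).
Indices 29 through 76: 48 terms.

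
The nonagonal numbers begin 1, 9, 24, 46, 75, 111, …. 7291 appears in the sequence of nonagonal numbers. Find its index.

Set n(7n−5)/2 = 7291, giving 7n² − 5n − 14582 = 0.
The discriminant is 25 + 56·7291 = 408321, and √408321 = 639.
So n = (5 + 639) / 14 = 644/14 = 46.
Check: 46·(7·46 − 5)/2 = 7291. ✓

46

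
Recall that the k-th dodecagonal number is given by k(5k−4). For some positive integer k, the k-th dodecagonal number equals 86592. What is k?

132

Set n(5n−4) = 86592, giving 5n² − 4n − 86592 = 0.
The discriminant is 16 + 20·86592 = 1731856, and √1731856 = 1316.
So n = (4 + 1316) / 10 = 1320/10 = 132.
Check: 132·(5·132 − 4) = 86592. ✓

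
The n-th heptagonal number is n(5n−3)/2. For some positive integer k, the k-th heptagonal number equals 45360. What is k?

Set n(5n−3)/2 = 45360, giving 5n² − 3n − 90720 = 0.
The discriminant is 9 + 40·45360 = 1814409, and √1814409 = 1347.
So n = (3 + 1347) / 10 = 1350/10 = 135.

135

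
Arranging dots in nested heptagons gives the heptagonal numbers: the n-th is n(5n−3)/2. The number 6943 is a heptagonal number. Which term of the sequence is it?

53

Set n(5n−3)/2 = 6943, giving 5n² − 3n − 13886 = 0.
The discriminant is 9 + 40·6943 = 277729, and √277729 = 527.
So n = (3 + 527) / 10 = 530/10 = 53.
Check: 53·(5·53 − 3)/2 = 6943. ✓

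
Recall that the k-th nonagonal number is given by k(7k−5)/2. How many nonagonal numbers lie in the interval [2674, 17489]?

44

The n-th nonagonal number is n(7n−5)/2.
Smallest index with value ≥ 2674: n = 28 (giving 2674).
Largest index with value ≤ 17489: n = 71 (giving 17466).
Indices 28 through 71: 44 terms.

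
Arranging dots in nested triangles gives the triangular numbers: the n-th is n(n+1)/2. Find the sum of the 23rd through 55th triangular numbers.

Σ i(i+1)/2 = (Σi² + Σi) / 2 over i = 23..55.
Σi = 1540 − 253 = 1287 and Σi² = 56980 − 3795 = 53185.
(1·53185 + 1·1287) / 2 = 54472/2 = 27236.

27236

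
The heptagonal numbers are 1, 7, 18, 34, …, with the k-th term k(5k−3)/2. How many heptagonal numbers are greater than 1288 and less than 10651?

The n-th heptagonal number is n(5n−3)/2.
Smallest index with value > 1288: n = 24 (giving 1404).
Largest index with value < 10651: n = 65 (giving 10465).
Indices 24 through 65: 42 terms.

42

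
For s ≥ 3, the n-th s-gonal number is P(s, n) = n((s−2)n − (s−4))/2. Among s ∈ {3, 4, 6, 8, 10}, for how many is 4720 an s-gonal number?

s = 3: P(3, 96) = 4656 and P(3, 97) = 4753; 4720 is not s-gonal.
s = 4: P(4, 68) = 4624 and P(4, 69) = 4761; 4720 is not s-gonal.
s = 6: P(6, 48) = 4560 and P(6, 49) = 4753; 4720 is not s-gonal.
s = 8: P(8, 40) = 4720. ✓
s = 10: P(10, 34) = 4522 and P(10, 35) = 4795; 4720 is not s-gonal.
Hits: s ∈ {8} → 1.

1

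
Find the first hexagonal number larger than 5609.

5778

Solve n(2n−1) > 5609 for integer n.
The largest n with value ≤ 5609 is 53 (since 5565 ≤ 5609 < 5778), so the first above is n = 54, value 5778.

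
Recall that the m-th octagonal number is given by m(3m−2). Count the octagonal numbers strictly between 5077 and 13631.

26

The n-th octagonal number is n(3n−2).
Smallest index with value > 5077: n = 42 (giving 5208).
Largest index with value < 13631: n = 67 (giving 13333).
Indices 42 through 67: 26 terms.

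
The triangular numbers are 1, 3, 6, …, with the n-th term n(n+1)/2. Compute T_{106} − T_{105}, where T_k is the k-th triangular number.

Consecutive triangular numbers differ by n: T_{106} − T_{105} = 106.

106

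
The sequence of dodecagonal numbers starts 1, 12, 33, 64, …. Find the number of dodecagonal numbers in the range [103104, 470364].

164

The n-th dodecagonal number is n(5n−4).
Smallest index with value ≥ 103104: n = 144 (giving 103104).
Largest index with value ≤ 470364: n = 307 (giving 470017).
Indices 144 through 307: 164 terms.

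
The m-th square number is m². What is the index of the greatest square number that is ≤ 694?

Solve n² ≤ 694 for integer n.
n = 26 gives 676 ≤ 694, while n = 27 gives 729 > 694; so the answer is index 26.

26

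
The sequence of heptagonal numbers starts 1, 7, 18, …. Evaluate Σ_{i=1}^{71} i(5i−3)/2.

Σ i(5i−3)/2 = (5Σi² − 3Σi) / 2 over i = 1..71.
Σi = 2556 and Σi² = 121836.
(5·121836 − 3·2556) / 2 = 601512/2 = 300756.

300756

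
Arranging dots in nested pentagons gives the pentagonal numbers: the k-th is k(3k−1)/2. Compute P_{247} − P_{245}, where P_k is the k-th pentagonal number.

1475

247·(3·247 − 1)/2 = 91390 and 245·(3·245 − 1)/2 = 89915.
Difference: 91390 − 89915 = 1475.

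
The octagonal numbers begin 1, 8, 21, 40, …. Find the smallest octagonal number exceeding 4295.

Solve n(3n−2) > 4295 for integer n.
The largest n with value ≤ 4295 is 38 (since 4256 ≤ 4295 < 4485), so the first above is n = 39, value 4485.

4485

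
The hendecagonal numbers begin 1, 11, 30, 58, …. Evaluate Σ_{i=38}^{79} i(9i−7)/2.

Σ i(9i−7)/2 = (9Σi² − 7Σi) / 2 over i = 38..79.
Σi = 3160 − 703 = 2457 and Σi² = 167480 − 17575 = 149905.
(9·149905 − 7·2457) / 2 = 1331946/2 = 665973.

665973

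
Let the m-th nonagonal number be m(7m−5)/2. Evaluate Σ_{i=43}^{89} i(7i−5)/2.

739075

Σ i(7i−5)/2 = (7Σi² − 5Σi) / 2 over i = 43..89.
Σi = 4005 − 903 = 3102 and Σi² = 238965 − 25585 = 213380.
(7·213380 − 5·3102) / 2 = 1478150/2 = 739075.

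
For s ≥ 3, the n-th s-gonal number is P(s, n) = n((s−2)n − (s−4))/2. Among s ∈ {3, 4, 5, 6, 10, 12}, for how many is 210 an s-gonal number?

2

s = 3: P(3, 20) = 210. ✓
s = 4: P(4, 14) = 196 and P(4, 15) = 225; 210 is not s-gonal.
s = 5: P(5, 12) = 210. ✓
s = 6: P(6, 10) = 190 and P(6, 11) = 231; 210 is not s-gonal.
s = 10: P(10, 7) = 175 and P(10, 8) = 232; 210 is not s-gonal.
s = 12: P(12, 6) = 156 and P(12, 7) = 217; 210 is not s-gonal.
Hits: s ∈ {3, 5} → 2.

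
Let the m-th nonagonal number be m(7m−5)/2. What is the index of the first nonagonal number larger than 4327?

Solve n(7n−5)/2 > 4327 for integer n.
The largest n with value ≤ 4327 is 35 (since 4200 ≤ 4327 < 4446), so the first above is n = 36, value 4446.

36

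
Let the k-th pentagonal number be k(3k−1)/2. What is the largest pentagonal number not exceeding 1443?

Solve n(3n−1)/2 ≤ 1443 for integer n.
n = 31 gives 1426 ≤ 1443, while n = 32 gives 1520 > 1443; so the answer is 1426.

1426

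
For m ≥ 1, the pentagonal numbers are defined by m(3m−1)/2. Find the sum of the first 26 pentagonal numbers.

9126

Σ i(3i−1)/2 = (3Σi² − Σi) / 2 over i = 1..26.
Σi = 351 and Σi² = 6201.
(3·6201 − 1·351) / 2 = 18252/2 = 9126.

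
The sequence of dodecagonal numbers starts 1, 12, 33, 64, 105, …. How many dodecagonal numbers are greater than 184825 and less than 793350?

206

The n-th dodecagonal number is n(5n−4).
Smallest index with value > 184825: n = 193 (giving 185473).
Largest index with value < 793350: n = 398 (giving 790428).
Indices 193 through 398: 206 terms.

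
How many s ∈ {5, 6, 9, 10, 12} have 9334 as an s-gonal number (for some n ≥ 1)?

s = 5: P(5, 79) = 9322 and P(5, 80) = 9560; 9334 is not s-gonal.
s = 6: P(6, 68) = 9180 and P(6, 69) = 9453; 9334 is not s-gonal.
s = 9: P(9, 52) = 9334. ✓
s = 10: P(10, 48) = 9072 and P(10, 49) = 9457; 9334 is not s-gonal.
s = 12: P(12, 43) = 9073 and P(12, 44) = 9504; 9334 is not s-gonal.
Hits: s ∈ {9} → 1.

1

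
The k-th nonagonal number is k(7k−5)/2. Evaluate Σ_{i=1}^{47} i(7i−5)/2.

Σ i(7i−5)/2 = (7Σi² − 5Σi) / 2 over i = 1..47.
Σi = 1128 and Σi² = 35720.
(7·35720 − 5·1128) / 2 = 244400/2 = 122200.

122200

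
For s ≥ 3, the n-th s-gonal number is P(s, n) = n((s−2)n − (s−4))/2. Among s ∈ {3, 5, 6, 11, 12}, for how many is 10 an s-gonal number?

1

s = 3: P(3, 4) = 10. ✓
s = 5: P(5, 2) = 5 and P(5, 3) = 12; 10 is not s-gonal.
s = 6: P(6, 2) = 6 and P(6, 3) = 15; 10 is not s-gonal.
s = 11: P(11, 1) = 1 and P(11, 2) = 11; 10 is not s-gonal.
s = 12: P(12, 1) = 1 and P(12, 2) = 12; 10 is not s-gonal.
Hits: s ∈ {3} → 1.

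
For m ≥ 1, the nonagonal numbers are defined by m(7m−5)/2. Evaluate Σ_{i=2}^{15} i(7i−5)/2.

Σ i(7i−5)/2 = (7Σi² − 5Σi) / 2 over i = 2..15.
Σi = 120 − 1 = 119 and Σi² = 1240 − 1 = 1239.
(7·1239 − 5·119) / 2 = 8078/2 = 4039.

4039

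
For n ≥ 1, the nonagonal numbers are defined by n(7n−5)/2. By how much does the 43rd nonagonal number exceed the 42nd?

Consecutive nonagonal numbers differ by 7n − 6: here 7·43 − 6 = 295.

295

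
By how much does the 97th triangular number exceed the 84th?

97·98/2 = 4753 and 84·85/2 = 3570.
Difference: 4753 − 3570 = 1183.

1183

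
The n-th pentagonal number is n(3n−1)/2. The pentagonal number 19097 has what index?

113

Set n(3n−1)/2 = 19097, giving 3n² − n − 38194 = 0.
The discriminant is 1 + 24·19097 = 458329, and √458329 = 677.
So n = (1 + 677) / 6 = 678/6 = 113.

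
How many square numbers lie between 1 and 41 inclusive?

The n-th square number is n².
Smallest index with value ≥ 1: n = 1 (giving 1).
Largest index with value ≤ 41: n = 6 (giving 36).
Indices 1 through 6: 6 terms.

6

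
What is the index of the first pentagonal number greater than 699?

22

Solve n(3n−1)/2 > 699 for integer n.
The largest n with value ≤ 699 is 21 (since 651 ≤ 699 < 715), so the first above is n = 22, value 715.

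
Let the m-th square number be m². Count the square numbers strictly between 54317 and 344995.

354

The n-th square number is n².
Smallest index with value > 54317: n = 234 (giving 54756).
Largest index with value < 344995: n = 587 (giving 344569).
Indices 234 through 587: 354 terms.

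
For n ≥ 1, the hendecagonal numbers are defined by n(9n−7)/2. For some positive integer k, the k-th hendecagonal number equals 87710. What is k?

Set n(9n−7)/2 = 87710, giving 9n² − 7n − 175420 = 0.
The discriminant is 49 + 72·87710 = 6315169, and √6315169 = 2513.
So n = (7 + 2513) / 18 = 2520/18 = 140.
Check: 140·(9·140 − 7)/2 = 87710. ✓

140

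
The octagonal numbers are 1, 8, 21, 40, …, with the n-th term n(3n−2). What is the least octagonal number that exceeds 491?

560

Solve n(3n−2) > 491 for integer n.
The largest n with value ≤ 491 is 13 (since 481 ≤ 491 < 560), so the first above is n = 14, value 560.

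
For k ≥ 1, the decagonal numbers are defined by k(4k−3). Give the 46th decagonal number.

8326

The 46th decagonal number is n(4n−3) with n = 46.
46·(4·46 − 3) = 46·181 = 8326.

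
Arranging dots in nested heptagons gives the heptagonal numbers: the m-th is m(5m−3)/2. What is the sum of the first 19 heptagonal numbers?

5890

Σ i(5i−3)/2 = (5Σi² − 3Σi) / 2 over i = 1..19.
Σi = 190 and Σi² = 2470.
(5·2470 − 3·190) / 2 = 11780/2 = 5890.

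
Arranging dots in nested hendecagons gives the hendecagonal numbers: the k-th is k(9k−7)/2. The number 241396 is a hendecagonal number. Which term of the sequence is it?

232

Set n(9n−7)/2 = 241396, giving 9n² − 7n − 482792 = 0.
So n = (7 + 4169) / 18 = 4176/18 = 232.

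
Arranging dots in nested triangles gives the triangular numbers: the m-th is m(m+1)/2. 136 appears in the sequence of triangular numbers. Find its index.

Set n(n+1)/2 = 136, giving n² + n − 272 = 0.
So n = (-1 + 33) / 2 = 32/2 = 16.
Check: 16·17/2 = 136. ✓

16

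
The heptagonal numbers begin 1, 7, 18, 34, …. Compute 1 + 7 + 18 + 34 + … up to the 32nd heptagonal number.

Σ i(5i−3)/2 = (5Σi² − 3Σi) / 2 over i = 1..32.
Σi = 528 and Σi² = 11440.
(5·11440 − 3·528) / 2 = 55616/2 = 27808.

27808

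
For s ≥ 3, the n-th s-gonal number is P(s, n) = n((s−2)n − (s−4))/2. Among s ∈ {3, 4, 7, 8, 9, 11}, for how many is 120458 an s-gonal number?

s = 3: P(3, 490) = 120295 and P(3, 491) = 120786; 120458 is not s-gonal.
s = 4: P(4, 347) = 120409 and P(4, 348) = 121104; 120458 is not s-gonal.
s = 7: P(7, 219) = 119574 and P(7, 220) = 120670; 120458 is not s-gonal.
s = 8: P(8, 200) = 119600 and P(8, 201) = 120801; 120458 is not s-gonal.
s = 9: P(9, 185) = 119325 and P(9, 186) = 120621; 120458 is not s-gonal.
s = 11: P(11, 164) = 120458. ✓
Hits: s ∈ {11} → 1.

1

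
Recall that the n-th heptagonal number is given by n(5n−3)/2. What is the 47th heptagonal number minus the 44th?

678

47·(5·47 − 3)/2 = 5452 and 44·(5·44 − 3)/2 = 4774.
Difference: 5452 − 4774 = 678.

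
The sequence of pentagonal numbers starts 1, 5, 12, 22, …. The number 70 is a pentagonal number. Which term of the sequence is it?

Set n(3n−1)/2 = 70, giving 3n² − n − 140 = 0.
The discriminant is 1 + 24·70 = 1681, and √1681 = 41.
So n = (1 + 41) / 6 = 42/6 = 7.
Check: 7·(3·7 − 1)/2 = 70. ✓

7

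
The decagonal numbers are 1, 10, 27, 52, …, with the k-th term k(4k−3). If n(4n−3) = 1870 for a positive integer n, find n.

22

Set n(4n−3) = 1870, giving 4n² − 3n − 1870 = 0.
The discriminant is 9 + 16·1870 = 29929, and √29929 = 173.
So n = (3 + 173) / 8 = 176/8 = 22.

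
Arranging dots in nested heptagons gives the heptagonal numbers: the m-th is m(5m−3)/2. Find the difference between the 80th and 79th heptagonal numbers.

396

Consecutive heptagonal numbers differ by 5n − 4: here 5·80 − 4 = 396.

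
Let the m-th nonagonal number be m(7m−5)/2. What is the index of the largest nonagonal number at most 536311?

391

Solve n(7n−5)/2 ≤ 536311 for integer n.
n = 391 gives 534106 ≤ 536311, while n = 392 gives 536844 > 536311; so the answer is index 391.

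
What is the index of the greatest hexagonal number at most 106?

7

Solve n(2n−1) ≤ 106 for integer n.
n = 7 gives 91 ≤ 106, while n = 8 gives 120 > 106; so the answer is index 7.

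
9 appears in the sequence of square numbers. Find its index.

3

We need n² = 9, so n = √9 = 3.
Check: 3² = 9. ✓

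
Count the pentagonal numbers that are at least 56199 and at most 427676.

341

The n-th pentagonal number is n(3n−1)/2.
Smallest index with value ≥ 56199: n = 194 (giving 56357).
Largest index with value ≤ 427676: n = 534 (giving 427467).
Indices 194 through 534: 341 terms.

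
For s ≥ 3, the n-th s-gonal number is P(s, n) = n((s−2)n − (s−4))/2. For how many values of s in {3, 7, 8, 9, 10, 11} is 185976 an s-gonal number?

1

s = 3: P(3, 609) = 185745 and P(3, 610) = 186355; 185976 is not s-gonal.
s = 7: P(7, 273) = 185913 and P(7, 274) = 187279; 185976 is not s-gonal.
s = 8: P(8, 249) = 185505 and P(8, 250) = 187000; 185976 is not s-gonal.
s = 9: P(9, 230) = 184575 and P(9, 231) = 186186; 185976 is not s-gonal.
s = 10: P(10, 216) = 185976. ✓
s = 11: P(11, 203) = 184730 and P(11, 204) = 186558; 185976 is not s-gonal.
Hits: s ∈ {10} → 1.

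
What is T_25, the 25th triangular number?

325

The 25th triangular number is n(n+1)/2 with n = 25.
25·26/2 = 650/2 = 325.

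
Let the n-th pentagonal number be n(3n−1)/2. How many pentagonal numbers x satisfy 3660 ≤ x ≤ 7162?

20

The n-th pentagonal number is n(3n−1)/2.
Smallest index with value ≥ 3660: n = 50 (giving 3725).
Largest index with value ≤ 7162: n = 69 (giving 7107).
Indices 50 through 69: 20 terms.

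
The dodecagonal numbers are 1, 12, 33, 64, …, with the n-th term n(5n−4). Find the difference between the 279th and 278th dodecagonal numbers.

Consecutive dodecagonal numbers differ by 10n − 9: here 10·279 − 9 = 2781.

2781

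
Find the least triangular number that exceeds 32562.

Solve n(n+1)/2 > 32562 for integer n.
The largest n with value ≤ 32562 is 254 (since 32385 ≤ 32562 < 32640), so the first above is n = 255, value 32640.

32640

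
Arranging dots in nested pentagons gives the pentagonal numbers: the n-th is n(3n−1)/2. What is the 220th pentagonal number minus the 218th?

220·(3·220 − 1)/2 = 72490 and 218·(3·218 − 1)/2 = 71177.
Difference: 72490 − 71177 = 1313.

1313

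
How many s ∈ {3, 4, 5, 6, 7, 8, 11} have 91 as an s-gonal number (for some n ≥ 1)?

s = 3: P(3, 13) = 91. ✓
s = 4: P(4, 9) = 81 and P(4, 10) = 100; 91 is not s-gonal.
s = 5: P(5, 7) = 70 and P(5, 8) = 92; 91 is not s-gonal.
s = 6: P(6, 7) = 91. ✓
s = 7: P(7, 6) = 81 and P(7, 7) = 112; 91 is not s-gonal.
s = 8: P(8, 5) = 65 and P(8, 6) = 96; 91 is not s-gonal.
s = 11: P(11, 4) = 58 and P(11, 5) = 95; 91 is not s-gonal.
Hits: s ∈ {3, 6} → 2.

2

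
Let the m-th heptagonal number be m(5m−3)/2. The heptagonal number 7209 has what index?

54

Set n(5n−3)/2 = 7209, giving 5n² − 3n − 14418 = 0.
The discriminant is 9 + 40·7209 = 288369, and √288369 = 537.
So n = (3 + 537) / 10 = 540/10 = 54.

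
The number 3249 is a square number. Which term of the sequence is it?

57

We need n² = 3249, so n = √3249 = 57.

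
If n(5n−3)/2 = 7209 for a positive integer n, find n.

54

Set n(5n−3)/2 = 7209, giving 5n² − 3n − 14418 = 0.
The discriminant is 9 + 40·7209 = 288369, and √288369 = 537.
So n = (3 + 537) / 10 = 540/10 = 54.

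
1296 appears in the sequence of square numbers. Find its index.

We need n² = 1296, so n = √1296 = 36.
Check: 36² = 1296. ✓

36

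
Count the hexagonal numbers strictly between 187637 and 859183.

349

The n-th hexagonal number is n(2n−1).
Smallest index with value > 187637: n = 307 (giving 188191).
Largest index with value < 859183: n = 655 (giving 857395).
Indices 307 through 655: 349 terms.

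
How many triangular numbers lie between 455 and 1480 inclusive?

24

The n-th triangular number is n(n+1)/2.
Smallest index with value ≥ 455: n = 30 (giving 465).
Largest index with value ≤ 1480: n = 53 (giving 1431).
Indices 30 through 53: 24 terms.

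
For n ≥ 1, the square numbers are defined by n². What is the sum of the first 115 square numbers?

Σ_{i=1}^{115} i² = 115·116·231/6 = 513590.

513590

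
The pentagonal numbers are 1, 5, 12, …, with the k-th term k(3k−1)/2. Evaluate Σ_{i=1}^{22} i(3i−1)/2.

Σ i(3i−1)/2 = (3Σi² − Σi) / 2 over i = 1..22.
Σi = 253 and Σi² = 3795.
(3·3795 − 1·253) / 2 = 11132/2 = 5566.

5566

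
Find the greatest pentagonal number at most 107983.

107602

Solve n(3n−1)/2 ≤ 107983 for integer n.
n = 268 gives 107602 ≤ 107983, while n = 269 gives 108407 > 107983; so the answer is 107602.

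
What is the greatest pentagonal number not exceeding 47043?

Solve n(3n−1)/2 ≤ 47043 for integer n.
n = 177 gives 46905 ≤ 47043, while n = 178 gives 47437 > 47043; so the answer is 46905.

46905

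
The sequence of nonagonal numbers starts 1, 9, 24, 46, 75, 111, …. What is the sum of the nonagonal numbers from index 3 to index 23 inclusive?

14434

Σ i(7i−5)/2 = (7Σi² − 5Σi) / 2 over i = 3..23.
Σi = 276 − 3 = 273 and Σi² = 4324 − 5 = 4319.
(7·4319 − 5·273) / 2 = 28868/2 = 14434.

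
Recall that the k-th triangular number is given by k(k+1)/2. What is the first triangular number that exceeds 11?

15

Solve n(n+1)/2 > 11 for integer n.
The largest n with value ≤ 11 is 4 (since 10 ≤ 11 < 15), so the first above is n = 5, value 15.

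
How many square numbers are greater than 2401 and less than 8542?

43

The n-th square number is n².
Smallest index with value > 2401: n = 50 (giving 2500).
Largest index with value < 8542: n = 92 (giving 8464).
Indices 50 through 92: 43 terms.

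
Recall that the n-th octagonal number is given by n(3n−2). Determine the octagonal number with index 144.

144·(3·144 − 2) = 144·430 = 61920.

61920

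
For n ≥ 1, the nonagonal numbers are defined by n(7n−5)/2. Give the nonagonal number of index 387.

The 387th nonagonal number is n(7n−5)/2 with n = 387.
387·(7·387 − 5)/2 = 387·2704/2 = 387·1352 = 523224.

523224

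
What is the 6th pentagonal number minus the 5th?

Consecutive pentagonal numbers differ by 3n − 2: here 3·6 − 2 = 16.

16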